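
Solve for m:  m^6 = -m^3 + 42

Let u = m^3. The equation becomes u^2 + u - 42 = 0.
Factor: (u - 6)(u + 7) = 0, so u = 6 or u = -7.
m^3 = 6 gives m = (6)^(1/3) ~= 1.8171.
m^3 = -7 gives m = -(7)^(1/3) ~= -1.9129.

m = -1.9129 or m = 1.8171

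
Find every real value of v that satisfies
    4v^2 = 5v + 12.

v = -1.2164 or v = 2.4664

Rearrange to standard form: 4v^2 - 5v - 12 = 0.
Discriminant: (-5)^2 - 4*4*(-12) = 217.
Quadratic formula: v = (5 +/- sqrt(217)) / 8.
So v = 5/8 + sqrt(217)/8 ~= 2.4664 or v = 5/8 - sqrt(217)/8 ~= -1.2164.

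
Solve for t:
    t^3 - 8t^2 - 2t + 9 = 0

t = -1.1098 or t = 1 or t = 8.1098

Possible rational roots are divisors of 9. Testing t = 1 gives 0, so (t - 1) is a factor.
Divide: t^3 - 8t^2 - 2t + 9 = (t - 1)(t^2 - 7t - 9).
Apply the quadratic formula to t^2 - 7t - 9 = 0: t = (7 +/- sqrt(85))/2, i.e. t ~= 8.1098 or t ~= -1.1098.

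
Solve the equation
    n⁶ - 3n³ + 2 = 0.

Let u = n³. The equation becomes u² - 3u + 2 = 0.
Factor: (u - 2)(u - 1) = 0, so u = 2 or u = 1.
n³ = 2 gives n = ∛(2) ≈ 1.2599.
n³ = 1 gives n = 1.

n = 1 or n = 1.2599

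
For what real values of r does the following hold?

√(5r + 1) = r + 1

r = 0 or r = 3

Square both sides: 5r + 1 = (r + 1)².
Expand and rearrange: r² - 3r = 0.
Solving gives r = 3 or r = 0.
Check each candidate in the original equation:
  r = 3: √(16) = 4, while r + 1 = 4 — valid.
  r = 0: √(1) = 1, while r + 1 = 1 — valid.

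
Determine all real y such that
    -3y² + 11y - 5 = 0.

y = 0.5316 or y = 3.135

Discriminant: (11)² − 4·(-3)·(-5) = 61.
Quadratic formula: y = (-11 ± √61) / (-6).
So y = 11/6 - √(61)/6 ≈ 0.5316 or y = √(61)/6 + 11/6 ≈ 3.135.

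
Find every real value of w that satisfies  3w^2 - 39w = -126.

w = 6 or w = 7

Bring every term to one side: 3w^2 - 39w + 126 = 0.
Factor: 3(w - 7)(w - 6) = 0.
So w = 7 or w = 6.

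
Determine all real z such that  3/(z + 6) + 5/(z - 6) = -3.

Multiply both sides by (z + 6)(z - 6):
3(z - 6) + 5(z + 6) = -3(z + 6)(z - 6).
Expand and collect terms: -3z^2 - 8z + 96 = 0.
By the quadratic formula, z = (8 +/- sqrt(1216)) / -6, so z ~= -7.1452 or z ~= 4.4785.
Neither value makes a denominator zero (z != -6, z != 6), so both are valid.

z = -7.1452 or z = 4.4785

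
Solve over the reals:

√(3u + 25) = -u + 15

Square both sides: 3u + 25 = (-u + 15)².
Expand and rearrange: u² - 33u + 200 = 0.
Solving gives u = 25 or u = 8.
Check each candidate in the original equation:
  u = 25: √(100) = 10, while -u + 15 = -10 — extraneous.
  u = 8: √(49) = 7, while -u + 15 = 7 — valid.

u = 8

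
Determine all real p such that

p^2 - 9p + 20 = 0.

Factor: (p - 5)(p - 4) = 0.
So p = 5 or p = 4.

p = 4 or p = 5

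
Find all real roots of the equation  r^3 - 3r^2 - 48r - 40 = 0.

Possible rational roots are divisors of -40. Testing r = -5 gives 0, so (r + 5) is a factor.
Divide: r^3 - 3r^2 - 48r - 40 = (r + 5)(r^2 - 8r - 8).
Apply the quadratic formula to r^2 - 8r - 8 = 0: r = (8 +/- sqrt(96))/2, i.e. r ~= 8.899 or r ~= -0.899.

r = -5 or r = -0.899 or r = 8.899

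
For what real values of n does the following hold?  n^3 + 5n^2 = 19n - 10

Rearrange: n^3 + 5n^2 - 19n + 10 = 0.
Possible rational roots are divisors of 10. Testing n = 2 gives 0, so (n - 2) is a factor.
Divide: n^3 + 5n^2 - 19n + 10 = (n - 2)(n^2 + 7n - 5).
Apply the quadratic formula to n^2 + 7n - 5 = 0: n = (-7 +/- sqrt(69))/2, i.e. n ~= 0.6533 or n ~= -7.6533.

n = -7.6533 or n = 0.6533 or n = 2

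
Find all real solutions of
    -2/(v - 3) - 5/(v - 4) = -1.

v = 3.2583 or v = 10.7417

Multiply both sides by (v - 3)(v - 4):
-2(v - 4) - 5(v - 3) = -(v - 3)(v - 4).
Expand and collect terms: -v² + 14v - 35 = 0.
By the quadratic formula, v = (-14 ± √56) / -2, so v ≈ 3.2583 or v ≈ 10.7417.
Neither value makes a denominator zero (v ≠ 3, v ≠ 4), so both are valid.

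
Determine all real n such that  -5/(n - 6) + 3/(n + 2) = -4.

Multiply both sides by (n - 6)(n + 2):
-5(n + 2) + 3(n - 6) = -4(n - 6)(n + 2).
Expand and collect terms: -4n² + 18n + 76 = 0.
By the quadratic formula, n = (-18 ± √1540) / -8, so n ≈ -2.6554 or n ≈ 7.1554.
Neither value makes a denominator zero (n ≠ 6, n ≠ -2), so both are valid.

n = -2.6554 or n = 7.1554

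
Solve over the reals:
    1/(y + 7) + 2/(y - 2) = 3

Multiply both sides by (y + 7)(y - 2):
(y - 2) + 2(y + 7) = 3(y + 7)(y - 2).
Expand and collect terms: 3y^2 + 12y - 54 = 0.
By the quadratic formula, y = (-12 +/- sqrt(792)) / 6, so y ~= 2.6904 or y ~= -6.6904.
Neither value makes a denominator zero (y != -7, y != 2), so both are valid.

y = -6.6904 or y = 2.6904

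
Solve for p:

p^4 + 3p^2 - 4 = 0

p = -1 or p = 1

Let u = p^2. The equation becomes u^2 + 3u - 4 = 0.
Factor: (u + 4)(u - 1) = 0, so u = -4 or u = 1.
p^2 = -4 < 0 has no real solution.
p^2 = 1 gives p = +/-1.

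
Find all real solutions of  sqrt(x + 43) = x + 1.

x = 6

Square both sides: x + 43 = (x + 1)^2.
Expand and rearrange: x^2 + x - 42 = 0.
Solving gives x = 6 or x = -7.
Check each candidate in the original equation:
  x = 6: sqrt(49) = 7, while x + 1 = 7 — valid.
  x = -7: sqrt(36) = 6, while x + 1 = -6 — extraneous.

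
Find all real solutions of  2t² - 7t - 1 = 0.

Discriminant: (-7)² − 4·2·(-1) = 57.
Quadratic formula: t = (7 ± √57) / 4.
So t = 7/4 + √(57)/4 ≈ 3.6375 or t = 7/4 - √(57)/4 ≈ -0.1375.

t = -0.1375 or t = 3.6375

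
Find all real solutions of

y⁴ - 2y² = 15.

Let u = y². The equation becomes u² - 2u - 15 = 0.
Factor: (u - 5)(u + 3) = 0, so u = 5 or u = -3.
y² = 5 gives y = ±√(5) ≈ ±2.2361.
y² = -3 < 0 has no real solution.

y = -2.2361 or y = 2.2361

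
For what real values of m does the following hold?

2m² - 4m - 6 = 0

Factor: 2(m + 1)(m - 3) = 0.
So m = -1 or m = 3.

m = -1 or m = 3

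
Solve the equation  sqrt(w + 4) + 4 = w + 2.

w = 5

Isolate the radical: sqrt(w + 4) = w - 2.
Square both sides: w + 4 = (w - 2)^2.
Expand and rearrange: w^2 - 5w = 0.
Solving gives w = 5 or w = 0.
Check each candidate in the original equation:
  w = 5: sqrt(9) = 3, while w - 2 = 3 — valid.
  w = 0: sqrt(4) = 2, while w - 2 = -2 — extraneous.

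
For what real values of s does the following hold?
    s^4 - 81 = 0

s = -3 or s = 3

Let u = s^2. The equation becomes u^2 - 81 = 0.
Factor: (u - 9)(u + 9) = 0, so u = 9 or u = -9.
s^2 = 9 gives s = +/-3.
s^2 = -9 < 0 has no real solution.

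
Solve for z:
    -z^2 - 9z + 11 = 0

z = -10.0902 or z = 1.0902

Discriminant: (-9)^2 - 4*(-1)*11 = 125.
Quadratic formula: z = (9 +/- sqrt(125)) / (-2).
So z = -5*sqrt(5)/2 - 9/2 ~= -10.0902 or z = -9/2 + 5*sqrt(5)/2 ~= 1.0902.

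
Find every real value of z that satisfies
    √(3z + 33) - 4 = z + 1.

z = 1

Isolate the radical: √(3z + 33) = z + 5.
Square both sides: 3z + 33 = (z + 5)².
Expand and rearrange: z² + 7z - 8 = 0.
Solving gives z = 1 or z = -8.
Check each candidate in the original equation:
  z = 1: √(36) = 6, while z + 5 = 6 — valid.
  z = -8: √(9) = 3, while z + 5 = -3 — extraneous.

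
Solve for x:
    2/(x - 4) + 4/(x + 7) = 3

x = -5.752 or x = 4.752

Multiply both sides by (x - 4)(x + 7):
2(x + 7) + 4(x - 4) = 3(x - 4)(x + 7).
Expand and collect terms: 3x² + 3x - 82 = 0.
By the quadratic formula, x = (-3 ± √993) / 6, so x ≈ 4.752 or x ≈ -5.752.
Neither value makes a denominator zero (x ≠ 4, x ≠ -7), so both are valid.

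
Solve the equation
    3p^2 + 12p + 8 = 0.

Discriminant: (12)^2 - 4*3*8 = 48.
Quadratic formula: p = (-12 +/- sqrt(48)) / 6.
So p = -2 + 2*sqrt(3)/3 ~= -0.8453 or p = -2 - 2*sqrt(3)/3 ~= -3.1547.

p = -3.1547 or p = -0.8453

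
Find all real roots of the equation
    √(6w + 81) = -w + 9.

Square both sides: 6w + 81 = (-w + 9)².
Expand and rearrange: w² - 24w = 0.
Solving gives w = 24 or w = 0.
Check each candidate in the original equation:
  w = 24: √(225) = 15, while -w + 9 = -15 — extraneous.
  w = 0: √(81) = 9, while -w + 9 = 9 — valid.

w = 0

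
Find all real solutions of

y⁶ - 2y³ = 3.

y = -1 or y = 1.4422

Let u = y³. The equation becomes u² - 2u - 3 = 0.
Factor: (u - 3)(u + 1) = 0, so u = 3 or u = -1.
y³ = 3 gives y = ∛(3) ≈ 1.4422.
y³ = -1 gives y = -1.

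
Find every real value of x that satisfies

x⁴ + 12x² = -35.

No real solutions.

Let u = x². The equation becomes u² + 12u + 35 = 0.
Factor: (u + 5)(u + 7) = 0, so u = -5 or u = -7.
x² = -5 < 0 has no real solution.
x² = -7 < 0 has no real solution.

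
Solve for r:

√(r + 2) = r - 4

Square both sides: r + 2 = (r - 4)².
Expand and rearrange: r² - 9r + 14 = 0.
Solving gives r = 7 or r = 2.
Check each candidate in the original equation:
  r = 7: √(9) = 3, while r - 4 = 3 — valid.
  r = 2: √(4) = 2, while r - 4 = -2 — extraneous.

r = 7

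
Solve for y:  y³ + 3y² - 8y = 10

y = -4.3166 or y = -1 or y = 2.3166

Rearrange: y³ + 3y² - 8y - 10 = 0.
Possible rational roots are divisors of -10. Testing y = -1 gives 0, so (y + 1) is a factor.
Divide: y³ + 3y² - 8y - 10 = (y + 1)(y² + 2y - 10).
Apply the quadratic formula to y² + 2y - 10 = 0: y = (-2 ± √44)/2, i.e. y ≈ 2.3166 or y ≈ -4.3166.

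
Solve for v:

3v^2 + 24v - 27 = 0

v = -9 or v = 1

Factor: 3(v - 1)(v + 9) = 0.
So v = 1 or v = -9.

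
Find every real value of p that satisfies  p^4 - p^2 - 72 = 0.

p = -3 or p = 3

Let u = p^2. The equation becomes u^2 - u - 72 = 0.
Factor: (u - 9)(u + 8) = 0, so u = 9 or u = -8.
p^2 = 9 gives p = +/-3.
p^2 = -8 < 0 has no real solution.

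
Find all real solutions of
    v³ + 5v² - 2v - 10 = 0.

Possible rational roots are divisors of -10. Testing v = -5 gives 0, so (v + 5) is a factor.
Divide: v³ + 5v² - 2v - 10 = (v + 5)(v² - 2).
Apply the quadratic formula to v² - 2 = 0: v = (0 ± √8)/2, i.e. v ≈ 1.4142 or v ≈ -1.4142.

v = -5 or v = -1.4142 or v = 1.4142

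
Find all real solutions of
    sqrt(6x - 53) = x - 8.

x = 9 or x = 13

Square both sides: 6x - 53 = (x - 8)^2.
Expand and rearrange: x^2 - 22x + 117 = 0.
Solving gives x = 13 or x = 9.
Check each candidate in the original equation:
  x = 13: sqrt(25) = 5, while x - 8 = 5 — valid.
  x = 9: sqrt(1) = 1, while x - 8 = 1 — valid.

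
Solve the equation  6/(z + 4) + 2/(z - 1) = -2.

Multiply both sides by (z + 4)(z - 1):
6(z - 1) + 2(z + 4) = -2(z + 4)(z - 1).
Expand and collect terms: -2z^2 - 14z + 6 = 0.
By the quadratic formula, z = (14 +/- sqrt(244)) / -4, so z ~= -7.4051 or z ~= 0.4051.
Neither value makes a denominator zero (z != -4, z != 1), so both are valid.

z = -7.4051 or z = 0.4051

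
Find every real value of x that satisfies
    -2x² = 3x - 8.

Rearrange to standard form: -2x² - 3x + 8 = 0.
Discriminant: (-3)² − 4·(-2)·8 = 73.
Quadratic formula: x = (3 ± √73) / (-4).
So x = -√(73)/4 - 3/4 ≈ -2.886 or x = -3/4 + √(73)/4 ≈ 1.386.

x = -2.886 or x = 1.386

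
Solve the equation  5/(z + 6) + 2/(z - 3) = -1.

z = -11.7823 or z = 1.7823

Multiply both sides by (z + 6)(z - 3):
5(z - 3) + 2(z + 6) = -(z + 6)(z - 3).
Expand and collect terms: -z² - 10z + 21 = 0.
By the quadratic formula, z = (10 ± √184) / -2, so z ≈ -11.7823 or z ≈ 1.7823.
Neither value makes a denominator zero (z ≠ -6, z ≠ 3), so both are valid.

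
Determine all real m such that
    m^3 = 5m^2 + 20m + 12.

m = -2 or m = -0.772 or m = 7.772

Rearrange: m^3 - 5m^2 - 20m - 12 = 0.
Possible rational roots are divisors of -12. Testing m = -2 gives 0, so (m + 2) is a factor.
Divide: m^3 - 5m^2 - 20m - 12 = (m + 2)(m^2 - 7m - 6).
Apply the quadratic formula to m^2 - 7m - 6 = 0: m = (7 +/- sqrt(73))/2, i.e. m ~= 7.772 or m ~= -0.772.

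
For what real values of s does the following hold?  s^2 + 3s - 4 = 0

Factor: (s - 1)(s + 4) = 0.
So s = 1 or s = -4.

s = -4 or s = 1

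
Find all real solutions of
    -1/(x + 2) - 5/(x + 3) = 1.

x = -8.8541 or x = -2.1459

Multiply both sides by (x + 2)(x + 3):
-(x + 3) - 5(x + 2) = (x + 2)(x + 3).
Expand and collect terms: x² + 11x + 19 = 0.
By the quadratic formula, x = (-11 ± √45) / 2, so x ≈ -2.1459 or x ≈ -8.8541.
Neither value makes a denominator zero (x ≠ -2, x ≠ -3), so both are valid.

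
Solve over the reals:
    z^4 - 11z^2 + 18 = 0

Let u = z^2. The equation becomes u^2 - 11u + 18 = 0.
Factor: (u - 9)(u - 2) = 0, so u = 9 or u = 2.
z^2 = 9 gives z = +/-3.
z^2 = 2 gives z = +/-sqrt(2) ~= +/-1.4142.

z = -3 or z = -1.4142 or z = 1.4142 or z = 3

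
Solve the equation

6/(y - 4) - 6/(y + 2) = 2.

Multiply both sides by (y - 4)(y + 2):
6(y + 2) - 6(y - 4) = 2(y - 4)(y + 2).
Expand and collect terms: 2y^2 - 4y - 52 = 0.
By the quadratic formula, y = (4 +/- sqrt(432)) / 4, so y ~= 6.1962 or y ~= -4.1962.
Neither value makes a denominator zero (y != 4, y != -2), so both are valid.

y = -4.1962 or y = 6.1962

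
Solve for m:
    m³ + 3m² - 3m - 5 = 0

m = -3.4495 or m = -1 or m = 1.4495

Possible rational roots are divisors of -5. Testing m = -1 gives 0, so (m + 1) is a factor.
Divide: m³ + 3m² - 3m - 5 = (m + 1)(m² + 2m - 5).
Apply the quadratic formula to m² + 2m - 5 = 0: m = (-2 ± √24)/2, i.e. m ≈ 1.4495 or m ≈ -3.4495.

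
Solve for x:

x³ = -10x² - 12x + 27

Rearrange: x³ + 10x² + 12x - 27 = 0.
Possible rational roots are divisors of -27. Testing x = -3 gives 0, so (x + 3) is a factor.
Divide: x³ + 10x² + 12x - 27 = (x + 3)(x² + 7x - 9).
Apply the quadratic formula to x² + 7x - 9 = 0: x = (-7 ± √85)/2, i.e. x ≈ 1.1098 or x ≈ -8.1098.

x = -8.1098 or x = -3 or x = 1.1098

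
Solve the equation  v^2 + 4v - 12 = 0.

Factor: (v + 6)(v - 2) = 0.
So v = -6 or v = 2.

v = -6 or v = 2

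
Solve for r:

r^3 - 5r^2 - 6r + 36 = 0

r = -2.6056 or r = 3 or r = 4.6056

Possible rational roots are divisors of 36. Testing r = 3 gives 0, so (r - 3) is a factor.
Divide: r^3 - 5r^2 - 6r + 36 = (r - 3)(r^2 - 2r - 12).
Apply the quadratic formula to r^2 - 2r - 12 = 0: r = (2 +/- sqrt(52))/2, i.e. r ~= 4.6056 or r ~= -2.6056.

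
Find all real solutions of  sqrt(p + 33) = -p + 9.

p = 3

Square both sides: p + 33 = (-p + 9)^2.
Expand and rearrange: p^2 - 19p + 48 = 0.
Solving gives p = 16 or p = 3.
Check each candidate in the original equation:
  p = 16: sqrt(49) = 7, while -p + 9 = -7 — extraneous.
  p = 3: sqrt(36) = 6, while -p + 9 = 6 — valid.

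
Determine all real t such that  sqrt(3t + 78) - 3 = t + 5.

Isolate the radical: sqrt(3t + 78) = t + 8.
Square both sides: 3t + 78 = (t + 8)^2.
Expand and rearrange: t^2 + 13t - 14 = 0.
Solving gives t = 1 or t = -14.
Check each candidate in the original equation:
  t = 1: sqrt(81) = 9, while t + 8 = 9 — valid.
  t = -14: sqrt(36) = 6, while t + 8 = -6 — extraneous.

t = 1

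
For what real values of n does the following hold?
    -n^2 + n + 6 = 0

n = -2 or n = 3

Factor: -1(n - 3)(n + 2) = 0.
So n = 3 or n = -2.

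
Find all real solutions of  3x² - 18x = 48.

x = -2 or x = 8

Bring every term to one side: 3x² - 18x - 48 = 0.
Factor: 3(x + 2)(x - 8) = 0.
So x = -2 or x = 8.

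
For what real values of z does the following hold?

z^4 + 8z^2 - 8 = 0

z = -0.9481 or z = 0.9481

Let u = z^2. The equation becomes u^2 + 8u - 8 = 0.
By the quadratic formula, u = -4 + 2*sqrt(6) or u = -2*sqrt(6) - 4.
z^2 = -4 + 2*sqrt(6) gives z = +/-sqrt(-4 + 2*sqrt(6)) ~= +/-0.9481.
z^2 = -2*sqrt(6) - 4 < 0 has no real solution.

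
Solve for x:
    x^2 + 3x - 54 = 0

x = -9 or x = 6

Factor: (x - 6)(x + 9) = 0.
So x = 6 or x = -9.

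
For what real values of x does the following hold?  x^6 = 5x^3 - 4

x = 1 or x = 1.5874

Let u = x^3. The equation becomes u^2 - 5u + 4 = 0.
Factor: (u - 1)(u - 4) = 0, so u = 1 or u = 4.
x^3 = 1 gives x = 1.
x^3 = 4 gives x = (4)^(1/3) ~= 1.5874.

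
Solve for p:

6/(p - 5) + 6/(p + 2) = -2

p = -6.1098 or p = 3.1098

Multiply both sides by (p - 5)(p + 2):
6(p + 2) + 6(p - 5) = -2(p - 5)(p + 2).
Expand and collect terms: -2p^2 - 6p + 38 = 0.
By the quadratic formula, p = (6 +/- sqrt(340)) / -4, so p ~= -6.1098 or p ~= 3.1098.
Neither value makes a denominator zero (p != 5, p != -2), so both are valid.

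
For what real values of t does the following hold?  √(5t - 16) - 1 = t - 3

t = 4 or t = 5

Isolate the radical: √(5t - 16) = t - 2.
Square both sides: 5t - 16 = (t - 2)².
Expand and rearrange: t² - 9t + 20 = 0.
Solving gives t = 5 or t = 4.
Check each candidate in the original equation:
  t = 5: √(9) = 3, while t - 2 = 3 — valid.
  t = 4: √(4) = 2, while t - 2 = 2 — valid.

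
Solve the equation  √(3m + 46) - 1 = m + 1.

Isolate the radical: √(3m + 46) = m + 2.
Square both sides: 3m + 46 = (m + 2)².
Expand and rearrange: m² + m - 42 = 0.
Solving gives m = 6 or m = -7.
Check each candidate in the original equation:
  m = 6: √(64) = 8, while m + 2 = 8 — valid.
  m = -7: √(25) = 5, while m + 2 = -5 — extraneous.

m = 6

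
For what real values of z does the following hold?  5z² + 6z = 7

Rearrange to standard form: 5z² + 6z - 7 = 0.
Discriminant: (6)² − 4·5·(-7) = 176.
Quadratic formula: z = (-6 ± √176) / 10.
So z = -3/5 + 2·√(11)/5 ≈ 0.7266 or z = -2·√(11)/5 - 3/5 ≈ -1.9266.

z = -1.9266 or z = 0.7266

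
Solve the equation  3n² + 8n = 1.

Rearrange to standard form: 3n² + 8n - 1 = 0.
Discriminant: (8)² − 4·3·(-1) = 76.
Quadratic formula: n = (-8 ± √76) / 6.
So n = -4/3 + √(19)/3 ≈ 0.1196 or n = -√(19)/3 - 4/3 ≈ -2.7863.

n = -2.7863 or n = 0.1196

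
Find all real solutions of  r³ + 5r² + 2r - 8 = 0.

Possible rational roots are divisors of -8. Testing r = -2 gives 0, so (r + 2) is a factor.
Divide: r³ + 5r² + 2r - 8 = (r + 2)(r² + 3r - 4).
Factor the quadratic: r = 1 or r = -4.

r = -4 or r = -2 or r = 1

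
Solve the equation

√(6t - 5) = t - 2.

t = 9

Square both sides: 6t - 5 = (t - 2)².
Expand and rearrange: t² - 10t + 9 = 0.
Solving gives t = 9 or t = 1.
Check each candidate in the original equation:
  t = 9: √(49) = 7, while t - 2 = 7 — valid.
  t = 1: √(1) = 1, while t - 2 = -1 — extraneous.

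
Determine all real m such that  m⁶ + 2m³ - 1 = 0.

m = -1.3415 or m = 0.7454

Let u = m³. The equation becomes u² + 2u - 1 = 0.
By the quadratic formula, u = -1 + √(2) or u = -√(2) - 1.
m³ = -1 + √(2) gives m = ∛(-1 + √(2)) ≈ 0.7454.
m³ = -√(2) - 1 gives m = -∛(1 + √(2)) ≈ -1.3415.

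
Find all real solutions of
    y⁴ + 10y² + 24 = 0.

Let u = y². The equation becomes u² + 10u + 24 = 0.
Factor: (u + 6)(u + 4) = 0, so u = -6 or u = -4.
y² = -6 < 0 has no real solution.
y² = -4 < 0 has no real solution.

No real solutions.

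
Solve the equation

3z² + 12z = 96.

Bring every term to one side: 3z² + 12z - 96 = 0.
Factor: 3(z + 8)(z - 4) = 0.
So z = -8 or z = 4.

z = -8 or z = 4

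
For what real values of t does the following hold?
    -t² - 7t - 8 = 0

Discriminant: (-7)² − 4·(-1)·(-8) = 17.
Quadratic formula: t = (7 ± √17) / (-2).
So t = -7/2 - √(17)/2 ≈ -5.5616 or t = -7/2 + √(17)/2 ≈ -1.4384.

t = -5.5616 or t = -1.4384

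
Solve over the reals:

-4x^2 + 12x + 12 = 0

Discriminant: (12)^2 - 4*(-4)*12 = 336.
Quadratic formula: x = (-12 +/- sqrt(336)) / (-8).
So x = 3/2 - sqrt(21)/2 ~= -0.7913 or x = 3/2 + sqrt(21)/2 ~= 3.7913.

x = -0.7913 or x = 3.7913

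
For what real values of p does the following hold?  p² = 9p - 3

Rearrange to standard form: p² - 9p + 3 = 0.
Discriminant: (-9)² − 4·1·3 = 69.
Quadratic formula: p = (9 ± √69) / 2.
So p = √(69)/2 + 9/2 ≈ 8.6533 or p = 9/2 - √(69)/2 ≈ 0.3467.

p = 0.3467 or p = 8.6533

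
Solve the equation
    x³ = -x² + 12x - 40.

x = -5

Rearrange: x³ + x² - 12x + 40 = 0.
Possible rational roots are divisors of 40. Testing x = -5 gives 0, so (x + 5) is a factor.
Divide: x³ + x² - 12x + 40 = (x + 5)(x² - 4x + 8).
The quadratic x² - 4x + 8 has discriminant -16 < 0, so no further real roots.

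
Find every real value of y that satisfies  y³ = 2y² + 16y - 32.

Rearrange: y³ - 2y² - 16y + 32 = 0.
Possible rational roots are divisors of 32. Testing y = -4 gives 0, so (y + 4) is a factor.
Divide: y³ - 2y² - 16y + 32 = (y + 4)(y² - 6y + 8).
Factor the quadratic: y = 4 or y = 2.

y = -4 or y = 2 or y = 4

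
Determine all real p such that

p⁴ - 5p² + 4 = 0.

p = -2 or p = -1 or p = 1 or p = 2

Let u = p². The equation becomes u² - 5u + 4 = 0.
Factor: (u - 4)(u - 1) = 0, so u = 4 or u = 1.
p² = 4 gives p = ±2.
p² = 1 gives p = ±1.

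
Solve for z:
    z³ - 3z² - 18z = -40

z = -4 or z = 2 or z = 5

Rearrange: z³ - 3z² - 18z + 40 = 0.
Possible rational roots are divisors of 40. Testing z = 5 gives 0, so (z - 5) is a factor.
Divide: z³ - 3z² - 18z + 40 = (z - 5)(z² + 2z - 8).
Factor the quadratic: z = 2 or z = -4.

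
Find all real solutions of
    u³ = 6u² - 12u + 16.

Rearrange: u³ - 6u² + 12u - 16 = 0.
Possible rational roots are divisors of -16. Testing u = 4 gives 0, so (u - 4) is a factor.
Divide: u³ - 6u² + 12u - 16 = (u - 4)(u² - 2u + 4).
The quadratic u² - 2u + 4 has discriminant -12 < 0, so no further real roots.

u = 4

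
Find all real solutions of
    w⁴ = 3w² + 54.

Let u = w². The equation becomes u² - 3u - 54 = 0.
Factor: (u + 6)(u - 9) = 0, so u = -6 or u = 9.
w² = -6 < 0 has no real solution.
w² = 9 gives w = ±3.

w = -3 or w = 3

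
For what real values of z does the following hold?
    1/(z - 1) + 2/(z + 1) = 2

Multiply both sides by (z - 1)(z + 1):
(z + 1) + 2(z - 1) = 2(z - 1)(z + 1).
Expand and collect terms: 2z² - 3z - 1 = 0.
By the quadratic formula, z = (3 ± √17) / 4, so z ≈ 1.7808 or z ≈ -0.2808.
Neither value makes a denominator zero (z ≠ 1, z ≠ -1), so both are valid.

z = -0.2808 or z = 1.7808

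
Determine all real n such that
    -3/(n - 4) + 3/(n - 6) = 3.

Multiply both sides by (n - 4)(n - 6):
-3(n - 6) + 3(n - 4) = 3(n - 4)(n - 6).
Expand and collect terms: 3n^2 - 30n + 66 = 0.
By the quadratic formula, n = (30 +/- sqrt(108)) / 6, so n ~= 6.7321 or n ~= 3.2679.
Neither value makes a denominator zero (n != 4, n != 6), so both are valid.

n = 3.2679 or n = 6.7321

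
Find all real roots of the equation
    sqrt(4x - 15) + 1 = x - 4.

x = 10

Isolate the radical: sqrt(4x - 15) = x - 5.
Square both sides: 4x - 15 = (x - 5)^2.
Expand and rearrange: x^2 - 14x + 40 = 0.
Solving gives x = 10 or x = 4.
Check each candidate in the original equation:
  x = 10: sqrt(25) = 5, while x - 5 = 5 — valid.
  x = 4: sqrt(1) = 1, while x - 5 = -1 — extraneous.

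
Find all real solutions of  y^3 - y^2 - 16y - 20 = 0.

y = -2 or y = 5

Possible rational roots are divisors of -20. Testing y = 5 gives 0, so (y - 5) is a factor.
Divide: y^3 - y^2 - 16y - 20 = (y - 5)(y^2 + 4y + 4).
The quadratic has the repeated root y = -2.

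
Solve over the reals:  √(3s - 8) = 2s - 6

Square both sides: 3s - 8 = (2s - 6)².
Expand and rearrange: 4s² - 27s + 44 = 0.
Solving gives s = 4 or s = 2.75.
Check each candidate in the original equation:
  s = 4: √(4) = 2, while 2s - 6 = 2 — valid.
  s = 2.75: √(0.25) = 0.5, while 2s - 6 = -0.5 — extraneous.

s = 4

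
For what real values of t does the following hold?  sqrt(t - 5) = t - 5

t = 5 or t = 6

Square both sides: t - 5 = (t - 5)^2.
Expand and rearrange: t^2 - 11t + 30 = 0.
Solving gives t = 6 or t = 5.
Check each candidate in the original equation:
  t = 6: sqrt(1) = 1, while t - 5 = 1 — valid.
  t = 5: sqrt(0) = 0, while t - 5 = 0 — valid.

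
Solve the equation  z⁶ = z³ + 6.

Let u = z³. The equation becomes u² - u - 6 = 0.
Factor: (u + 2)(u - 3) = 0, so u = -2 or u = 3.
z³ = -2 gives z = -∛(2) ≈ -1.2599.
z³ = 3 gives z = ∛(3) ≈ 1.4422.

z = -1.2599 or z = 1.4422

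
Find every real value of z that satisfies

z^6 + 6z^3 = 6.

Let u = z^3. The equation becomes u^2 + 6u - 6 = 0.
By the quadratic formula, u = -3 + sqrt(15) or u = -sqrt(15) - 3.
z^3 = -3 + sqrt(15) gives z = (-3 + sqrt(15))^(1/3) ~= 0.9557.
z^3 = -sqrt(15) - 3 gives z = -(3 + sqrt(15))^(1/3) ~= -1.9013.

z = -1.9013 or z = 0.9557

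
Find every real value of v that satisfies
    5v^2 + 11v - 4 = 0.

v = -2.5177 or v = 0.3177

Discriminant: (11)^2 - 4*5*(-4) = 201.
Quadratic formula: v = (-11 +/- sqrt(201)) / 10.
So v = -11/10 + sqrt(201)/10 ~= 0.3177 or v = -sqrt(201)/10 - 11/10 ~= -2.5177.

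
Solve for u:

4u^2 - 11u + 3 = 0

u = 0.307 or u = 2.443

Discriminant: (-11)^2 - 4*4*3 = 73.
Quadratic formula: u = (11 +/- sqrt(73)) / 8.
So u = sqrt(73)/8 + 11/8 ~= 2.443 or u = 11/8 - sqrt(73)/8 ~= 0.307.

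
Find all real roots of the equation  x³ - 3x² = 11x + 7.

x = -1.3166 or x = -1 or x = 5.3166

Rearrange: x³ - 3x² - 11x - 7 = 0.
Possible rational roots are divisors of -7. Testing x = -1 gives 0, so (x + 1) is a factor.
Divide: x³ - 3x² - 11x - 7 = (x + 1)(x² - 4x - 7).
Apply the quadratic formula to x² - 4x - 7 = 0: x = (4 ± √44)/2, i.e. x ≈ 5.3166 or x ≈ -1.3166.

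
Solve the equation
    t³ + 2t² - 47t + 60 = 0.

t = -8.4244 or t = 1.4244 or t = 5

Possible rational roots are divisors of 60. Testing t = 5 gives 0, so (t - 5) is a factor.
Divide: t³ + 2t² - 47t + 60 = (t - 5)(t² + 7t - 12).
Apply the quadratic formula to t² + 7t - 12 = 0: t = (-7 ± √97)/2, i.e. t ≈ 1.4244 or t ≈ -8.4244.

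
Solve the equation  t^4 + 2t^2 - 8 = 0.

t = -1.4142 or t = 1.4142

Let u = t^2. The equation becomes u^2 + 2u - 8 = 0.
Factor: (u - 2)(u + 4) = 0, so u = 2 or u = -4.
t^2 = 2 gives t = +/-sqrt(2) ~= +/-1.4142.
t^2 = -4 < 0 has no real solution.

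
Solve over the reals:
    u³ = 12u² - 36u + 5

u = 0.1459 or u = 5 or u = 6.8541

Rearrange: u³ - 12u² + 36u - 5 = 0.
Possible rational roots are divisors of -5. Testing u = 5 gives 0, so (u - 5) is a factor.
Divide: u³ - 12u² + 36u - 5 = (u - 5)(u² - 7u + 1).
Apply the quadratic formula to u² - 7u + 1 = 0: u = (7 ± √45)/2, i.e. u ≈ 6.8541 or u ≈ 0.1459.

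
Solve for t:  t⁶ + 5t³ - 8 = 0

Let u = t³. The equation becomes u² + 5u - 8 = 0.
By the quadratic formula, u = -5/2 + √(57)/2 or u = -√(57)/2 - 5/2.
t³ = -5/2 + √(57)/2 gives t = ∛(-5/2 + √(57)/2) ≈ 1.0843.
t³ = -√(57)/2 - 5/2 gives t = -∛(5/2 + √(57)/2) ≈ -1.8445.

t = -1.8445 or t = 1.0843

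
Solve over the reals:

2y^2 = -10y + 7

Rearrange to standard form: 2y^2 + 10y - 7 = 0.
Discriminant: (10)^2 - 4*2*(-7) = 156.
Quadratic formula: y = (-10 +/- sqrt(156)) / 4.
So y = -5/2 + sqrt(39)/2 ~= 0.6225 or y = -sqrt(39)/2 - 5/2 ~= -5.6225.

y = -5.6225 or y = 0.6225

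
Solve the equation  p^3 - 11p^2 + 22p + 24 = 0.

Possible rational roots are divisors of 24. Testing p = 4 gives 0, so (p - 4) is a factor.
Divide: p^3 - 11p^2 + 22p + 24 = (p - 4)(p^2 - 7p - 6).
Apply the quadratic formula to p^2 - 7p - 6 = 0: p = (7 +/- sqrt(73))/2, i.e. p ~= 7.772 or p ~= -0.772.

p = -0.772 or p = 4 or p = 7.772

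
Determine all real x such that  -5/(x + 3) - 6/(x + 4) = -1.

x = -3.4772 or x = 7.4772

Multiply both sides by (x + 3)(x + 4):
-5(x + 4) - 6(x + 3) = -(x + 3)(x + 4).
Expand and collect terms: -x² + 4x + 26 = 0.
By the quadratic formula, x = (-4 ± √120) / -2, so x ≈ -3.4772 or x ≈ 7.4772.
Neither value makes a denominator zero (x ≠ -3, x ≠ -4), so both are valid.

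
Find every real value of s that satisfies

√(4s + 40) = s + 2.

Square both sides: 4s + 40 = (s + 2)².
Expand and rearrange: s² - 36 = 0.
Solving gives s = 6 or s = -6.
Check each candidate in the original equation:
  s = 6: √(64) = 8, while s + 2 = 8 — valid.
  s = -6: √(16) = 4, while s + 2 = -4 — extraneous.

s = 6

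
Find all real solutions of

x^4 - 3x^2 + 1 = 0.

Let u = x^2. The equation becomes u^2 - 3u + 1 = 0.
By the quadratic formula, u = sqrt(5)/2 + 3/2 or u = 3/2 - sqrt(5)/2.
x^2 = sqrt(5)/2 + 3/2 gives x = +/-(1/2 + sqrt(5)/2) ~= +/-1.618.
x^2 = 3/2 - sqrt(5)/2 gives x = +/-(-1/2 + sqrt(5)/2) ~= +/-0.618.

x = -1.618 or x = -0.618 or x = 0.618 or x = 1.618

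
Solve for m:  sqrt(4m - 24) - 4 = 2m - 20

Isolate the radical: sqrt(4m - 24) = 2m - 16.
Square both sides: 4m - 24 = (2m - 16)^2.
Expand and rearrange: 4m^2 - 68m + 280 = 0.
Solving gives m = 10 or m = 7.
Check each candidate in the original equation:
  m = 10: sqrt(16) = 4, while 2m - 16 = 4 — valid.
  m = 7: sqrt(4) = 2, while 2m - 16 = -2 — extraneous.

m = 10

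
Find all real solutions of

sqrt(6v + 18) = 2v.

Square both sides: 6v + 18 = (2v)^2.
Expand and rearrange: 4v^2 - 6v - 18 = 0.
Solving gives v = 3 or v = -1.5.
Check each candidate in the original equation:
  v = 3: sqrt(36) = 6, while 2v = 6 — valid.
  v = -1.5: sqrt(9) = 3, while 2v = -3 — extraneous.

v = 3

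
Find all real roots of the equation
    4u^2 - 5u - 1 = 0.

Discriminant: (-5)^2 - 4*4*(-1) = 41.
Quadratic formula: u = (5 +/- sqrt(41)) / 8.
So u = 5/8 + sqrt(41)/8 ~= 1.4254 or u = 5/8 - sqrt(41)/8 ~= -0.1754.

u = -0.1754 or u = 1.4254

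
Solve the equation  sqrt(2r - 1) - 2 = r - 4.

Isolate the radical: sqrt(2r - 1) = r - 2.
Square both sides: 2r - 1 = (r - 2)^2.
Expand and rearrange: r^2 - 6r + 5 = 0.
Solving gives r = 5 or r = 1.
Check each candidate in the original equation:
  r = 5: sqrt(9) = 3, while r - 2 = 3 — valid.
  r = 1: sqrt(1) = 1, while r - 2 = -1 — extraneous.

r = 5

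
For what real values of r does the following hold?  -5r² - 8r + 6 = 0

Discriminant: (-8)² − 4·(-5)·6 = 184.
Quadratic formula: r = (8 ± √184) / (-10).
So r = -√(46)/5 - 4/5 ≈ -2.1565 or r = -4/5 + √(46)/5 ≈ 0.5565.

r = -2.1565 or r = 0.5565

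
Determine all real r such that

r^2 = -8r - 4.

Rearrange to standard form: r^2 + 8r + 4 = 0.
Discriminant: (8)^2 - 4*1*4 = 48.
Quadratic formula: r = (-8 +/- sqrt(48)) / 2.
So r = -4 + 2*sqrt(3) ~= -0.5359 or r = -4 - 2*sqrt(3) ~= -7.4641.

r = -7.4641 or r = -0.5359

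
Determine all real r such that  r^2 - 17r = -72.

Bring every term to one side: r^2 - 17r + 72 = 0.
Factor: (r - 9)(r - 8) = 0.
So r = 9 or r = 8.

r = 8 or r = 9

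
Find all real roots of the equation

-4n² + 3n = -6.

n = -0.9059 or n = 1.6559

Rearrange to standard form: -4n² + 3n + 6 = 0.
Discriminant: (3)² − 4·(-4)·6 = 105.
Quadratic formula: n = (-3 ± √105) / (-8).
So n = 3/8 - √(105)/8 ≈ -0.9059 or n = 3/8 + √(105)/8 ≈ 1.6559.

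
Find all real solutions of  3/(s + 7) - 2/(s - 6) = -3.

s = -7.9544 or s = 6.6211

Multiply both sides by (s + 7)(s - 6):
3(s - 6) - 2(s + 7) = -3(s + 7)(s - 6).
Expand and collect terms: -3s² - 4s + 158 = 0.
By the quadratic formula, s = (4 ± √1912) / -6, so s ≈ -7.9544 or s ≈ 6.6211.
Neither value makes a denominator zero (s ≠ -7, s ≠ 6), so both are valid.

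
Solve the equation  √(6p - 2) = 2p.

Square both sides: 6p - 2 = (2p)².
Expand and rearrange: 4p² - 6p + 2 = 0.
Solving gives p = 1 or p = 0.5.
Check each candidate in the original equation:
  p = 1: √(4) = 2, while 2p = 2 — valid.
  p = 0.5: √(1) = 1, while 2p = 1 — valid.

p = 0.5 or p = 1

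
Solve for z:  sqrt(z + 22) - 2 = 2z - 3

z = 3

Isolate the radical: sqrt(z + 22) = 2z - 1.
Square both sides: z + 22 = (2z - 1)^2.
Expand and rearrange: 4z^2 - 5z - 21 = 0.
Solving gives z = 3 or z = -1.75.
Check each candidate in the original equation:
  z = 3: sqrt(25) = 5, while 2z - 1 = 5 — valid.
  z = -1.75: sqrt(20.25) = 4.5, while 2z - 1 = -4.5 — extraneous.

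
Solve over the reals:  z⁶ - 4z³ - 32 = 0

Let u = z³. The equation becomes u² - 4u - 32 = 0.
Factor: (u + 4)(u - 8) = 0, so u = -4 or u = 8.
z³ = -4 gives z = -∛(4) ≈ -1.5874.
z³ = 8 gives z = 2.

z = -1.5874 or z = 2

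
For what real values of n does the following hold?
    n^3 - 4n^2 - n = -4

Rearrange: n^3 - 4n^2 - n + 4 = 0.
Possible rational roots are divisors of 4. Testing n = 4 gives 0, so (n - 4) is a factor.
Divide: n^3 - 4n^2 - n + 4 = (n - 4)(n^2 - 1).
Factor the quadratic: n = 1 or n = -1.

n = -1 or n = 1 or n = 4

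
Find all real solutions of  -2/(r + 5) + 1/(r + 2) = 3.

Multiply both sides by (r + 5)(r + 2):
-2(r + 2) + (r + 5) = 3(r + 5)(r + 2).
Expand and collect terms: 3r² + 22r + 29 = 0.
By the quadratic formula, r = (-22 ± √136) / 6, so r ≈ -1.723 or r ≈ -5.6103.
Neither value makes a denominator zero (r ≠ -5, r ≠ -2), so both are valid.

r = -5.6103 or r = -1.723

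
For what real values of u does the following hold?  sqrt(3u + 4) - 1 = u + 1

u = -1 or u = 0

Isolate the radical: sqrt(3u + 4) = u + 2.
Square both sides: 3u + 4 = (u + 2)^2.
Expand and rearrange: u^2 + u = 0.
Solving gives u = 0 or u = -1.
Check each candidate in the original equation:
  u = 0: sqrt(4) = 2, while u + 2 = 2 — valid.
  u = -1: sqrt(1) = 1, while u + 2 = 1 — valid.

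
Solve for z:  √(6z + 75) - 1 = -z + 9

Isolate the radical: √(6z + 75) = -z + 10.
Square both sides: 6z + 75 = (-z + 10)².
Expand and rearrange: z² - 26z + 25 = 0.
Solving gives z = 25 or z = 1.
Check each candidate in the original equation:
  z = 25: √(225) = 15, while -z + 10 = -15 — extraneous.
  z = 1: √(81) = 9, while -z + 10 = 9 — valid.

z = 1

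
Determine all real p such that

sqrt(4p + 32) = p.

p = 8

Square both sides: 4p + 32 = (p)^2.
Expand and rearrange: p^2 - 4p - 32 = 0.
Solving gives p = 8 or p = -4.
Check each candidate in the original equation:
  p = 8: sqrt(64) = 8, while p = 8 — valid.
  p = -4: sqrt(16) = 4, while p = -4 — extraneous.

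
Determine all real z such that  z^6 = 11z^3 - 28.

z = 1.5874 or z = 1.9129

Let u = z^3. The equation becomes u^2 - 11u + 28 = 0.
Factor: (u - 7)(u - 4) = 0, so u = 7 or u = 4.
z^3 = 7 gives z = (7)^(1/3) ~= 1.9129.
z^3 = 4 gives z = (4)^(1/3) ~= 1.5874.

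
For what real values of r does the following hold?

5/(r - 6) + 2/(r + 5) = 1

Multiply both sides by (r - 6)(r + 5):
5(r + 5) + 2(r - 6) = (r - 6)(r + 5).
Expand and collect terms: r^2 - 8r - 43 = 0.
By the quadratic formula, r = (8 +/- sqrt(236)) / 2, so r ~= 11.6811 or r ~= -3.6811.
Neither value makes a denominator zero (r != 6, r != -5), so both are valid.

r = -3.6811 or r = 11.6811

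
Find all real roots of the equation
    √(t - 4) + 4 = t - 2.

Isolate the radical: √(t - 4) = t - 6.
Square both sides: t - 4 = (t - 6)².
Expand and rearrange: t² - 13t + 40 = 0.
Solving gives t = 8 or t = 5.
Check each candidate in the original equation:
  t = 8: √(4) = 2, while t - 6 = 2 — valid.
  t = 5: √(1) = 1, while t - 6 = -1 — extraneous.

t = 8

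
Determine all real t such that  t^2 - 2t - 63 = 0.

t = -7 or t = 9

Factor: (t - 9)(t + 7) = 0.
So t = 9 or t = -7.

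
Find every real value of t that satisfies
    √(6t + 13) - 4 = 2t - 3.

Isolate the radical: √(6t + 13) = 2t + 1.
Square both sides: 6t + 13 = (2t + 1)².
Expand and rearrange: 4t² - 2t - 12 = 0.
Solving gives t = 2 or t = -1.5.
Check each candidate in the original equation:
  t = 2: √(25) = 5, while 2t + 1 = 5 — valid.
  t = -1.5: √(4) = 2, while 2t + 1 = -2 — extraneous.

t = 2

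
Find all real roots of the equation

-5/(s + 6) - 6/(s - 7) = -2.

Multiply both sides by (s + 6)(s - 7):
-5(s - 7) - 6(s + 6) = -2(s + 6)(s - 7).
Expand and collect terms: -2s² + 13s + 85 = 0.
By the quadratic formula, s = (-13 ± √849) / -4, so s ≈ -4.0344 or s ≈ 10.5344.
Neither value makes a denominator zero (s ≠ -6, s ≠ 7), so both are valid.

s = -4.0344 or s = 10.5344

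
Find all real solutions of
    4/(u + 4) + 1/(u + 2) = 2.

u = -2.7808 or u = -0.7192

Multiply both sides by (u + 4)(u + 2):
4(u + 2) + (u + 4) = 2(u + 4)(u + 2).
Expand and collect terms: 2u^2 + 7u + 4 = 0.
By the quadratic formula, u = (-7 +/- sqrt(17)) / 4, so u ~= -0.7192 or u ~= -2.7808.
Neither value makes a denominator zero (u != -4, u != -2), so both are valid.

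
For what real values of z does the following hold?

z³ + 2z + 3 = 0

z = -1

Possible rational roots are divisors of 3. Testing z = -1 gives 0, so (z + 1) is a factor.
Divide: z³ + 2z + 3 = (z + 1)(z² - z + 3).
The quadratic z² - z + 3 has discriminant -11 < 0, so no further real roots.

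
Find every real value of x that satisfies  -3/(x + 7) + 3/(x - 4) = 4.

x = -7.7048 or x = 4.7048

Multiply both sides by (x + 7)(x - 4):
-3(x - 4) + 3(x + 7) = 4(x + 7)(x - 4).
Expand and collect terms: 4x^2 + 12x - 145 = 0.
By the quadratic formula, x = (-12 +/- sqrt(2464)) / 8, so x ~= 4.7048 or x ~= -7.7048.
Neither value makes a denominator zero (x != -7, x != 4), so both are valid.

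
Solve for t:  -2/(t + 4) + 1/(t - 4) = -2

Multiply both sides by (t + 4)(t - 4):
-2(t - 4) + (t + 4) = -2(t + 4)(t - 4).
Expand and collect terms: -2t^2 + t + 20 = 0.
By the quadratic formula, t = (-1 +/- sqrt(161)) / -4, so t ~= -2.9221 or t ~= 3.4221.
Neither value makes a denominator zero (t != -4, t != 4), so both are valid.

t = -2.9221 or t = 3.4221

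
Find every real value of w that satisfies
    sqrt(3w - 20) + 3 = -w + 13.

w = 8

Isolate the radical: sqrt(3w - 20) = -w + 10.
Square both sides: 3w - 20 = (-w + 10)^2.
Expand and rearrange: w^2 - 23w + 120 = 0.
Solving gives w = 15 or w = 8.
Check each candidate in the original equation:
  w = 15: sqrt(25) = 5, while -w + 10 = -5 — extraneous.
  w = 8: sqrt(4) = 2, while -w + 10 = 2 — valid.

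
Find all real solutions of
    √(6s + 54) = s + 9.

s = -9 or s = -3

Square both sides: 6s + 54 = (s + 9)².
Expand and rearrange: s² + 12s + 27 = 0.
Solving gives s = -3 or s = -9.
Check each candidate in the original equation:
  s = -3: √(36) = 6, while s + 9 = 6 — valid.
  s = -9: √(0) = 0, while s + 9 = 0 — valid.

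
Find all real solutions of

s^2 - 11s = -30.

Bring every term to one side: s^2 - 11s + 30 = 0.
Factor: (s - 5)(s - 6) = 0.
So s = 5 or s = 6.

s = 5 or s = 6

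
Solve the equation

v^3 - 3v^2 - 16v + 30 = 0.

v = -3.6458 or v = 1.6458 or v = 5

Possible rational roots are divisors of 30. Testing v = 5 gives 0, so (v - 5) is a factor.
Divide: v^3 - 3v^2 - 16v + 30 = (v - 5)(v^2 + 2v - 6).
Apply the quadratic formula to v^2 + 2v - 6 = 0: v = (-2 +/- sqrt(28))/2, i.e. v ~= 1.6458 or v ~= -3.6458.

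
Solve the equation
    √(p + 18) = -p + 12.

Square both sides: p + 18 = (-p + 12)².
Expand and rearrange: p² - 25p + 126 = 0.
Solving gives p = 18 or p = 7.
Check each candidate in the original equation:
  p = 18: √(36) = 6, while -p + 12 = -6 — extraneous.
  p = 7: √(25) = 5, while -p + 12 = 5 — valid.

p = 7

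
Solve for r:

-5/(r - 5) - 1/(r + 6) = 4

Multiply both sides by (r - 5)(r + 6):
-5(r + 6) - (r - 5) = 4(r - 5)(r + 6).
Expand and collect terms: 4r² + 10r - 95 = 0.
By the quadratic formula, r = (-10 ± √1620) / 8, so r ≈ 3.7812 or r ≈ -6.2812.
Neither value makes a denominator zero (r ≠ 5, r ≠ -6), so both are valid.

r = -6.2812 or r = 3.7812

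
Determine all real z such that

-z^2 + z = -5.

Rearrange to standard form: -z^2 + z + 5 = 0.
Discriminant: (1)^2 - 4*(-1)*5 = 21.
Quadratic formula: z = (-1 +/- sqrt(21)) / (-2).
So z = 1/2 - sqrt(21)/2 ~= -1.7913 or z = 1/2 + sqrt(21)/2 ~= 2.7913.

z = -1.7913 or z = 2.7913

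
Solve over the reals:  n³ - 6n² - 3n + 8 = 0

n = -1.2749 or n = 1 or n = 6.2749

Possible rational roots are divisors of 8. Testing n = 1 gives 0, so (n - 1) is a factor.
Divide: n³ - 6n² - 3n + 8 = (n - 1)(n² - 5n - 8).
Apply the quadratic formula to n² - 5n - 8 = 0: n = (5 ± √57)/2, i.e. n ≈ 6.2749 or n ≈ -1.2749.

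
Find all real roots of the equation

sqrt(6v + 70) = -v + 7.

Square both sides: 6v + 70 = (-v + 7)^2.
Expand and rearrange: v^2 - 20v - 21 = 0.
Solving gives v = 21 or v = -1.
Check each candidate in the original equation:
  v = 21: sqrt(196) = 14, while -v + 7 = -14 — extraneous.
  v = -1: sqrt(64) = 8, while -v + 7 = 8 — valid.

v = -1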